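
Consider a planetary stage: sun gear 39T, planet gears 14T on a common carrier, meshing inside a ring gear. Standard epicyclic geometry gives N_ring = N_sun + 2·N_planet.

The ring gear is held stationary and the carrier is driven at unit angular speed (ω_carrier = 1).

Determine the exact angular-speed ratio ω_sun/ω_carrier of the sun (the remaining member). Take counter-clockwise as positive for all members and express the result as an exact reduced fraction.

106/39

N_ring = 39 + 2·14 = 67
39(ω_s−ω_c) = −67(ω_r−ω_c),  ω_r=0, ω_c=1
ω_s = 1 − (67/39)(0−1) = 106/39
ω_s/ω_c = 106/39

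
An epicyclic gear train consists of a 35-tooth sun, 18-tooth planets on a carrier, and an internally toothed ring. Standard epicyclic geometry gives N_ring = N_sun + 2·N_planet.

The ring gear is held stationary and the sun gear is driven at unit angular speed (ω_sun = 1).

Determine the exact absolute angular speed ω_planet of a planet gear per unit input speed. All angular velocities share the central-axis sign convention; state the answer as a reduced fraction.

-35/36

N_ring = 35 + 2·18 = 71
35(ω_s−ω_c) = −71(ω_r−ω_c),  ω_r=0, ω_s=1
35(1−ω_c) = −71(0−ω_c)  ⇒  106ω_c = 35  ⇒  ω_c = 35/106
sun–planet: 35·(1−35/106) = −18·(ω_p−ω_c)  ⇒  ω_p−ω_c = −(35/18)·(71/106) = -2485/1908
ω_p = 35/106 − 2485/1908 = -35/36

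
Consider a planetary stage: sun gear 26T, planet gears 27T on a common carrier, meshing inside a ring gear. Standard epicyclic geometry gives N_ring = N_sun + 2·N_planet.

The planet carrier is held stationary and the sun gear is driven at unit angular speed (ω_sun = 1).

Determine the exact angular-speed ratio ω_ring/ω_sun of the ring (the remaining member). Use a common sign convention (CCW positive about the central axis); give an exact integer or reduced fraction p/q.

N_ring = 26 + 2·27 = 80
26(ω_s−ω_c) = −80(ω_r−ω_c),  ω_c=0, ω_s=1
ω_r = 0 − (26/80)(1−0) = -13/40
ω_r/ω_s = -13/40

-13/40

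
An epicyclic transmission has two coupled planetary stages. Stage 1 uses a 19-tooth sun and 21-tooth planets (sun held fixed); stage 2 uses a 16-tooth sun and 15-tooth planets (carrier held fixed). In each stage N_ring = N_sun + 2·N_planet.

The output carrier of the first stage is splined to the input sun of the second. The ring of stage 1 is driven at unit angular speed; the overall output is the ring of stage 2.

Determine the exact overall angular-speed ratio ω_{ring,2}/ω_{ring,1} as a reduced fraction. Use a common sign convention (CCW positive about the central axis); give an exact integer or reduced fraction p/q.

Stage 1: N_ring = 19 + 2·21 = 61
Stage 1: 19(ω_s−ω_c) = −61(ω_r−ω_c),  ω_s=0, ω_r=1
Stage 1: 19(0−ω_c) = −61(1−ω_c)  ⇒  80ω_c = 61  ⇒  ω_c = 61/80
  ⇒ ω_c¹/ω_r¹ = 61/80
Stage 2: N_ring = 16 + 2·15 = 46
Stage 2: 16(ω_s−ω_c) = −46(ω_r−ω_c),  ω_c=0, ω_s=1
Stage 2: ω_r = 0 − (16/46)(1−0) = -8/23
  ⇒ ω_r²/ω_s² = -8/23
Coupling ω_s² = ω_c¹ ⇒ overall = 61/80 × -8/23 = -61/230

-61/230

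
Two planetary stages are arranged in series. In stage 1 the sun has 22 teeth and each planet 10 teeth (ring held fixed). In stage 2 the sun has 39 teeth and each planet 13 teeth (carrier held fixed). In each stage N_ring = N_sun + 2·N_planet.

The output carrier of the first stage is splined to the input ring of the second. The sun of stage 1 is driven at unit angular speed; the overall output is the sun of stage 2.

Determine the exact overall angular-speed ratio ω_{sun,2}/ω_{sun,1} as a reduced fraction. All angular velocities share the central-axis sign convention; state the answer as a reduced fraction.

-55/96

Stage 1: N_ring = 22 + 2·10 = 42
Stage 1: 22(ω_s−ω_c) = −42(ω_r−ω_c),  ω_r=0, ω_s=1
Stage 1: 22(1−ω_c) = −42(0−ω_c)  ⇒  64ω_c = 22  ⇒  ω_c = 11/32
  ⇒ ω_c¹/ω_s¹ = 11/32
Stage 2: N_ring = 39 + 2·13 = 65
Stage 2: 39(ω_s−ω_c) = −65(ω_r−ω_c),  ω_c=0, ω_r=1
Stage 2: ω_s = 0 − (65/39)(1−0) = -5/3
  ⇒ ω_s²/ω_r² = -5/3
Coupling ω_r² = ω_c¹ ⇒ overall = 11/32 × -5/3 = -55/96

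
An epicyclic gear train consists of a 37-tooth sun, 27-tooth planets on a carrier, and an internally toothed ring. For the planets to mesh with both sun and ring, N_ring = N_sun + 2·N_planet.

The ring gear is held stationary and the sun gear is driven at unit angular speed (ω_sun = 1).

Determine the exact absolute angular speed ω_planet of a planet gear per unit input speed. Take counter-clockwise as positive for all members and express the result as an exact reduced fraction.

-37/54

N_ring = 37 + 2·27 = 91
37(ω_s−ω_c) = −91(ω_r−ω_c),  ω_r=0, ω_s=1
37(1−ω_c) = −91(0−ω_c)  ⇒  128ω_c = 37  ⇒  ω_c = 37/128
sun–planet: 37·(1−37/128) = −27·(ω_p−ω_c)  ⇒  ω_p−ω_c = −(37/27)·(91/128) = -3367/3456
ω_p = 37/128 − 3367/3456 = -37/54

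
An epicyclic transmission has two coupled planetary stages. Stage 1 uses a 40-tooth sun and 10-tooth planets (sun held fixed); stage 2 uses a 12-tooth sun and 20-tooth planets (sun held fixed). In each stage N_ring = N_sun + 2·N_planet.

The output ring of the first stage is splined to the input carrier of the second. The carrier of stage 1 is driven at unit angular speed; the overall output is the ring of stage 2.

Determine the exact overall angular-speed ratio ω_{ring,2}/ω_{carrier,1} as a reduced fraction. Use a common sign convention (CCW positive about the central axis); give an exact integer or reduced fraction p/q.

80/39

Stage 1: N_ring = 40 + 2·10 = 60
Stage 1: 40(ω_s−ω_c) = −60(ω_r−ω_c),  ω_s=0, ω_c=1
Stage 1: ω_r = 1 − (40/60)(0−1) = 5/3
  ⇒ ω_r¹/ω_c¹ = 5/3
Stage 2: N_ring = 12 + 2·20 = 52
Stage 2: 12(ω_s−ω_c) = −52(ω_r−ω_c),  ω_s=0, ω_c=1
Stage 2: ω_r = 1 − (12/52)(0−1) = 16/13
  ⇒ ω_r²/ω_c² = 16/13
Coupling ω_c² = ω_r¹ ⇒ overall = 5/3 × 16/13 = 80/39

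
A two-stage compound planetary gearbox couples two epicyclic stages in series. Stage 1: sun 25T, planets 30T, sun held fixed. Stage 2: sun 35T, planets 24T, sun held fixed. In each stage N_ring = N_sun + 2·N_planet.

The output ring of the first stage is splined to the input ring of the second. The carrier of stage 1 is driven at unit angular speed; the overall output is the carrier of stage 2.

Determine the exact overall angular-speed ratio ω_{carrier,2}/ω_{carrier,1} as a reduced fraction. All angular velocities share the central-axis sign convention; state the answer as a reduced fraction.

Stage 1: N_ring = 25 + 2·30 = 85
Stage 1: 25(ω_s−ω_c) = −85(ω_r−ω_c),  ω_s=0, ω_c=1
Stage 1: ω_r = 1 − (25/85)(0−1) = 22/17
  ⇒ ω_r¹/ω_c¹ = 22/17
Stage 2: N_ring = 35 + 2·24 = 83
Stage 2: 35(ω_s−ω_c) = −83(ω_r−ω_c),  ω_s=0, ω_r=1
Stage 2: 35(0−ω_c) = −83(1−ω_c)  ⇒  118ω_c = 83  ⇒  ω_c = 83/118
  ⇒ ω_c²/ω_r² = 83/118
Coupling ω_r² = ω_r¹ ⇒ overall = 22/17 × 83/118 = 913/1003

913/1003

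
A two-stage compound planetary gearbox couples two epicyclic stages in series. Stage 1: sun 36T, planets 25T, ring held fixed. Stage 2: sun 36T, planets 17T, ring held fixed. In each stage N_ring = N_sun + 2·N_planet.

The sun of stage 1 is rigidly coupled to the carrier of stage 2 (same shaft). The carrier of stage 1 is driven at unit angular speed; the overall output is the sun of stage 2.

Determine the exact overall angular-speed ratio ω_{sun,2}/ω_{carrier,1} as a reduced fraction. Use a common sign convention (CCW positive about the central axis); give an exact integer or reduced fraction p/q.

3233/324

Stage 1: N_ring = 36 + 2·25 = 86
Stage 1: 36(ω_s−ω_c) = −86(ω_r−ω_c),  ω_r=0, ω_c=1
Stage 1: ω_s = 1 − (86/36)(0−1) = 61/18
  ⇒ ω_s¹/ω_c¹ = 61/18
Stage 2: N_ring = 36 + 2·17 = 70
Stage 2: 36(ω_s−ω_c) = −70(ω_r−ω_c),  ω_r=0, ω_c=1
Stage 2: ω_s = 1 − (70/36)(0−1) = 53/18
  ⇒ ω_s²/ω_c² = 53/18
Coupling ω_c² = ω_s¹ ⇒ overall = 61/18 × 53/18 = 3233/324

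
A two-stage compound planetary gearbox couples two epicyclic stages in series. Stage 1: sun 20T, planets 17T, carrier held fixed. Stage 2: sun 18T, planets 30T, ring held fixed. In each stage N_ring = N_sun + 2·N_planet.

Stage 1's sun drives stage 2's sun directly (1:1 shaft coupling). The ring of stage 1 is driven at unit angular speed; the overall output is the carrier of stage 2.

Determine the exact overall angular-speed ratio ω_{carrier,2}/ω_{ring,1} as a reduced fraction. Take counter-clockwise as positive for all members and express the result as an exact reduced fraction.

Stage 1: N_ring = 20 + 2·17 = 54
Stage 1: 20(ω_s−ω_c) = −54(ω_r−ω_c),  ω_c=0, ω_r=1
Stage 1: ω_s = 0 − (54/20)(1−0) = -27/10
  ⇒ ω_s¹/ω_r¹ = -27/10
Stage 2: N_ring = 18 + 2·30 = 78
Stage 2: 18(ω_s−ω_c) = −78(ω_r−ω_c),  ω_r=0, ω_s=1
Stage 2: 18(1−ω_c) = −78(0−ω_c)  ⇒  96ω_c = 18  ⇒  ω_c = 3/16
  ⇒ ω_c²/ω_s² = 3/16
Coupling ω_s² = ω_s¹ ⇒ overall = -27/10 × 3/16 = -81/160

-81/160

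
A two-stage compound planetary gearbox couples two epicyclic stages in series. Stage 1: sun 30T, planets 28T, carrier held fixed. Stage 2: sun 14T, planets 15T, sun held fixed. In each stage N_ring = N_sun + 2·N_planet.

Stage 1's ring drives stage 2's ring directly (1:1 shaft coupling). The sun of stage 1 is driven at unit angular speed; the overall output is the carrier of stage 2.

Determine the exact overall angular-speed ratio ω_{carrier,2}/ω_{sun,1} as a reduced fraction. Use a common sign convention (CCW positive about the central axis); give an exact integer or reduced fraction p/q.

-330/1247

Stage 1: N_ring = 30 + 2·28 = 86
Stage 1: 30(ω_s−ω_c) = −86(ω_r−ω_c),  ω_c=0, ω_s=1
Stage 1: ω_r = 0 − (30/86)(1−0) = -15/43
  ⇒ ω_r¹/ω_s¹ = -15/43
Stage 2: N_ring = 14 + 2·15 = 44
Stage 2: 14(ω_s−ω_c) = −44(ω_r−ω_c),  ω_s=0, ω_r=1
Stage 2: 14(0−ω_c) = −44(1−ω_c)  ⇒  58ω_c = 44  ⇒  ω_c = 22/29
  ⇒ ω_c²/ω_r² = 22/29
Coupling ω_r² = ω_r¹ ⇒ overall = -15/43 × 22/29 = -330/1247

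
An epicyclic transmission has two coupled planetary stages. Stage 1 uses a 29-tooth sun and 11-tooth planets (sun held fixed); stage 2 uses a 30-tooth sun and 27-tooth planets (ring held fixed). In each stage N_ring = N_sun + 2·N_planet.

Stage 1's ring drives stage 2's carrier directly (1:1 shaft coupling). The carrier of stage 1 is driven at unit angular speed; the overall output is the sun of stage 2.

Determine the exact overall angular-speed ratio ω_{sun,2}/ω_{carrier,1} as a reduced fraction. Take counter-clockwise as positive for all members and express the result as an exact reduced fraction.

304/51

Stage 1: N_ring = 29 + 2·11 = 51
Stage 1: 29(ω_s−ω_c) = −51(ω_r−ω_c),  ω_s=0, ω_c=1
Stage 1: ω_r = 1 − (29/51)(0−1) = 80/51
  ⇒ ω_r¹/ω_c¹ = 80/51
Stage 2: N_ring = 30 + 2·27 = 84
Stage 2: 30(ω_s−ω_c) = −84(ω_r−ω_c),  ω_r=0, ω_c=1
Stage 2: ω_s = 1 − (84/30)(0−1) = 19/5
  ⇒ ω_s²/ω_c² = 19/5
Coupling ω_c² = ω_r¹ ⇒ overall = 80/51 × 19/5 = 304/51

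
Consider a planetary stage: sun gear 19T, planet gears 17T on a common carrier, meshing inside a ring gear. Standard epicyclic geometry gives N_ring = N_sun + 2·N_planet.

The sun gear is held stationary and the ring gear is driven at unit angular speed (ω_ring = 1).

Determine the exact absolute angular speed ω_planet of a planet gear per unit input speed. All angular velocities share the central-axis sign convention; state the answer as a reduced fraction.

N_ring = 19 + 2·17 = 53
19(ω_s−ω_c) = −53(ω_r−ω_c),  ω_s=0, ω_r=1
19(0−ω_c) = −53(1−ω_c)  ⇒  72ω_c = 53  ⇒  ω_c = 53/72
sun–planet: 19·(0−53/72) = −17·(ω_p−ω_c)  ⇒  ω_p−ω_c = −(19/17)·(-53/72) = 1007/1224
ω_p = 53/72 + 1007/1224 = 53/34

53/34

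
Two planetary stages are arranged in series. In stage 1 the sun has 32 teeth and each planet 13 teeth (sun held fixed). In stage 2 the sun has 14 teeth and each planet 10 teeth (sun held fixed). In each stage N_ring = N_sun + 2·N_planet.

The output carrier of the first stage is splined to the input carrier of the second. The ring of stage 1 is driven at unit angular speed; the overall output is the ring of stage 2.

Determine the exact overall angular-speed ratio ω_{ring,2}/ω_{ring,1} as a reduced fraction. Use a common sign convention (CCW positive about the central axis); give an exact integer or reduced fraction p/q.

Stage 1: N_ring = 32 + 2·13 = 58
Stage 1: 32(ω_s−ω_c) = −58(ω_r−ω_c),  ω_s=0, ω_r=1
Stage 1: 32(0−ω_c) = −58(1−ω_c)  ⇒  90ω_c = 58  ⇒  ω_c = 29/45
  ⇒ ω_c¹/ω_r¹ = 29/45
Stage 2: N_ring = 14 + 2·10 = 34
Stage 2: 14(ω_s−ω_c) = −34(ω_r−ω_c),  ω_s=0, ω_c=1
Stage 2: ω_r = 1 − (14/34)(0−1) = 24/17
  ⇒ ω_r²/ω_c² = 24/17
Coupling ω_c² = ω_c¹ ⇒ overall = 29/45 × 24/17 = 232/255

232/255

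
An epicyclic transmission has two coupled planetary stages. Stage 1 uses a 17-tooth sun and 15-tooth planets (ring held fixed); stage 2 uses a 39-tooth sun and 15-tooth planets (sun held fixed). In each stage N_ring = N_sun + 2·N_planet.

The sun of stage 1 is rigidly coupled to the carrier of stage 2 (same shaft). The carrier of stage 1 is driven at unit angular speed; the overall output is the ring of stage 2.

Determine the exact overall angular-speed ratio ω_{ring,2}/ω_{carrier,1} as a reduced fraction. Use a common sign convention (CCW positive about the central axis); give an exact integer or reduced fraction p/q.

Stage 1: N_ring = 17 + 2·15 = 47
Stage 1: 17(ω_s−ω_c) = −47(ω_r−ω_c),  ω_r=0, ω_c=1
Stage 1: ω_s = 1 − (47/17)(0−1) = 64/17
  ⇒ ω_s¹/ω_c¹ = 64/17
Stage 2: N_ring = 39 + 2·15 = 69
Stage 2: 39(ω_s−ω_c) = −69(ω_r−ω_c),  ω_s=0, ω_c=1
Stage 2: ω_r = 1 − (39/69)(0−1) = 36/23
  ⇒ ω_r²/ω_c² = 36/23
Coupling ω_c² = ω_s¹ ⇒ overall = 64/17 × 36/23 = 2304/391

2304/391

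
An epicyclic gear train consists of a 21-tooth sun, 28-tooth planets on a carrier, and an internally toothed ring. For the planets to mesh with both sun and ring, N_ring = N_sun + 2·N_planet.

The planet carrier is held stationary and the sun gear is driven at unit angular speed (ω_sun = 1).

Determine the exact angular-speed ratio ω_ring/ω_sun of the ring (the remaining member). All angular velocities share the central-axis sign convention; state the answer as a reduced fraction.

-3/11

N_ring = 21 + 2·28 = 77
21(ω_s−ω_c) = −77(ω_r−ω_c),  ω_c=0, ω_s=1
ω_r = 0 − (21/77)(1−0) = -3/11
ω_r/ω_s = -3/11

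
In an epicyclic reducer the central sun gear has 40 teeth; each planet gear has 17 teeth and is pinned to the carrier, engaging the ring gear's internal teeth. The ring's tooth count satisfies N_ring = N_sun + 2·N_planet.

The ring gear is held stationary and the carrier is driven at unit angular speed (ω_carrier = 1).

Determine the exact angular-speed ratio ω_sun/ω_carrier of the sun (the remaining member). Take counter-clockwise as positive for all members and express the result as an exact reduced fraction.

N_ring = 40 + 2·17 = 74
40(ω_s−ω_c) = −74(ω_r−ω_c),  ω_r=0, ω_c=1
ω_s = 1 − (74/40)(0−1) = 57/20
ω_s/ω_c = 57/20

57/20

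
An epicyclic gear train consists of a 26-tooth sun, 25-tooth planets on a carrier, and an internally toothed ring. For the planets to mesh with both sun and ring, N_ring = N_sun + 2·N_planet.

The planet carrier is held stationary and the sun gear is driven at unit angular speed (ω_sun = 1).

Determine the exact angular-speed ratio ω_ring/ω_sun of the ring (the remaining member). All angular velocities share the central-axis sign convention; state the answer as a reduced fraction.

-13/38

N_ring = 26 + 2·25 = 76
26(ω_s−ω_c) = −76(ω_r−ω_c),  ω_c=0, ω_s=1
ω_r = 0 − (26/76)(1−0) = -13/38
ω_r/ω_s = -13/38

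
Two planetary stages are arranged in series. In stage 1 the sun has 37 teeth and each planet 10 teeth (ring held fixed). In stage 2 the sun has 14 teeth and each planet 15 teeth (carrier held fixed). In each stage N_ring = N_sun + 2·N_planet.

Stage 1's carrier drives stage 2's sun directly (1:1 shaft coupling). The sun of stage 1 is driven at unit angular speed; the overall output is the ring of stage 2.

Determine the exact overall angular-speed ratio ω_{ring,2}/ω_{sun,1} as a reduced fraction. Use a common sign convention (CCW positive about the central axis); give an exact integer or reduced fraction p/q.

Stage 1: N_ring = 37 + 2·10 = 57
Stage 1: 37(ω_s−ω_c) = −57(ω_r−ω_c),  ω_r=0, ω_s=1
Stage 1: 37(1−ω_c) = −57(0−ω_c)  ⇒  94ω_c = 37  ⇒  ω_c = 37/94
  ⇒ ω_c¹/ω_s¹ = 37/94
Stage 2: N_ring = 14 + 2·15 = 44
Stage 2: 14(ω_s−ω_c) = −44(ω_r−ω_c),  ω_c=0, ω_s=1
Stage 2: ω_r = 0 − (14/44)(1−0) = -7/22
  ⇒ ω_r²/ω_s² = -7/22
Coupling ω_s² = ω_c¹ ⇒ overall = 37/94 × -7/22 = -259/2068

-259/2068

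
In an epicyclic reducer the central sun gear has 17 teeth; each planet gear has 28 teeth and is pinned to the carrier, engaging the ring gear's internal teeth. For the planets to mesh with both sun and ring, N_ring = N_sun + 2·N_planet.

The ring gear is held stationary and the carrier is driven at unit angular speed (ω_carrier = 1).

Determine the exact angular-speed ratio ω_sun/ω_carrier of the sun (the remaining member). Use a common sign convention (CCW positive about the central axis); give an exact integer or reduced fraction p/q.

N_ring = 17 + 2·28 = 73
17(ω_s−ω_c) = −73(ω_r−ω_c),  ω_r=0, ω_c=1
ω_s = 1 − (73/17)(0−1) = 90/17
ω_s/ω_c = 90/17

90/17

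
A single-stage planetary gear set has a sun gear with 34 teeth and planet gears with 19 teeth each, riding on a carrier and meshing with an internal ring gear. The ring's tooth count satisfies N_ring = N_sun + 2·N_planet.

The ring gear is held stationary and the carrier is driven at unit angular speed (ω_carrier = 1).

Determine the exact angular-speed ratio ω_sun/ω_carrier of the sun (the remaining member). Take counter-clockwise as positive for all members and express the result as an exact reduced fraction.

53/17

N_ring = 34 + 2·19 = 72
34(ω_s−ω_c) = −72(ω_r−ω_c),  ω_r=0, ω_c=1
ω_s = 1 − (72/34)(0−1) = 53/17
ω_s/ω_c = 53/17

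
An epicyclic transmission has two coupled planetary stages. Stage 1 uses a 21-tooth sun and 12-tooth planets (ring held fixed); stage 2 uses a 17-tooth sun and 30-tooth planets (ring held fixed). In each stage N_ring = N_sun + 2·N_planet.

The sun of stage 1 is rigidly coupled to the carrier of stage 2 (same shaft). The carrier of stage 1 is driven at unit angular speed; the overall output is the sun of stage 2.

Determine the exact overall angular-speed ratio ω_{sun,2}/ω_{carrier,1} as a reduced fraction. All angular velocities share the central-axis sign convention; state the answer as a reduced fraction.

Stage 1: N_ring = 21 + 2·12 = 45
Stage 1: 21(ω_s−ω_c) = −45(ω_r−ω_c),  ω_r=0, ω_c=1
Stage 1: ω_s = 1 − (45/21)(0−1) = 22/7
  ⇒ ω_s¹/ω_c¹ = 22/7
Stage 2: N_ring = 17 + 2·30 = 77
Stage 2: 17(ω_s−ω_c) = −77(ω_r−ω_c),  ω_r=0, ω_c=1
Stage 2: ω_s = 1 − (77/17)(0−1) = 94/17
  ⇒ ω_s²/ω_c² = 94/17
Coupling ω_c² = ω_s¹ ⇒ overall = 22/7 × 94/17 = 2068/119

2068/119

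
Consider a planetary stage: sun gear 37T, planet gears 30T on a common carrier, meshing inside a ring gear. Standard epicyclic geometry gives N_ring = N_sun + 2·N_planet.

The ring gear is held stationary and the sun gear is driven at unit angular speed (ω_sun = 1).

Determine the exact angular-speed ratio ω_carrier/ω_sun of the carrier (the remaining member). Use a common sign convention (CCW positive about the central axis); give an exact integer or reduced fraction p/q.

N_ring = 37 + 2·30 = 97
37(ω_s−ω_c) = −97(ω_r−ω_c),  ω_r=0, ω_s=1
37(1−ω_c) = −97(0−ω_c)  ⇒  134ω_c = 37  ⇒  ω_c = 37/134
ω_c/ω_s = 37/134

37/134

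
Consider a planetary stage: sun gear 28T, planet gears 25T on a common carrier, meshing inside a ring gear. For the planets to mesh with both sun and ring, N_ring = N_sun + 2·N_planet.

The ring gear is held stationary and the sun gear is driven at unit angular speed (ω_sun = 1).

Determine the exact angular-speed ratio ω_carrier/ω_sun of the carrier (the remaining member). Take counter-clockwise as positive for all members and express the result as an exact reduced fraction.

14/53

N_ring = 28 + 2·25 = 78
28(ω_s−ω_c) = −78(ω_r−ω_c),  ω_r=0, ω_s=1
28(1−ω_c) = −78(0−ω_c)  ⇒  106ω_c = 28  ⇒  ω_c = 14/53
ω_c/ω_s = 14/53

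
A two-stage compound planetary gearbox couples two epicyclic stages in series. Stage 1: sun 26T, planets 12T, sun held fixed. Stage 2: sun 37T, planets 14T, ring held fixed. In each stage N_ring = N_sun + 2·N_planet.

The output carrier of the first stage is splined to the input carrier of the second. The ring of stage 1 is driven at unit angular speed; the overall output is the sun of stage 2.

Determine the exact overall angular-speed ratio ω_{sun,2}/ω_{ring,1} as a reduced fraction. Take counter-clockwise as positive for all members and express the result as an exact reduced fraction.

1275/703

Stage 1: N_ring = 26 + 2·12 = 50
Stage 1: 26(ω_s−ω_c) = −50(ω_r−ω_c),  ω_s=0, ω_r=1
Stage 1: 26(0−ω_c) = −50(1−ω_c)  ⇒  76ω_c = 50  ⇒  ω_c = 25/38
  ⇒ ω_c¹/ω_r¹ = 25/38
Stage 2: N_ring = 37 + 2·14 = 65
Stage 2: 37(ω_s−ω_c) = −65(ω_r−ω_c),  ω_r=0, ω_c=1
Stage 2: ω_s = 1 − (65/37)(0−1) = 102/37
  ⇒ ω_s²/ω_c² = 102/37
Coupling ω_c² = ω_c¹ ⇒ overall = 25/38 × 102/37 = 1275/703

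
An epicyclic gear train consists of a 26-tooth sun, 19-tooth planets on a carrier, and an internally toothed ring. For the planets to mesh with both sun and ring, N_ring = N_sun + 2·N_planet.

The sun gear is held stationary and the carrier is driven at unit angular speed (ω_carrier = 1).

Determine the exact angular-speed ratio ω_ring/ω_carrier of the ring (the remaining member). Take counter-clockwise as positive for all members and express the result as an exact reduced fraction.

N_ring = 26 + 2·19 = 64
26(ω_s−ω_c) = −64(ω_r−ω_c),  ω_s=0, ω_c=1
ω_r = 1 − (26/64)(0−1) = 45/32
ω_r/ω_c = 45/32

45/32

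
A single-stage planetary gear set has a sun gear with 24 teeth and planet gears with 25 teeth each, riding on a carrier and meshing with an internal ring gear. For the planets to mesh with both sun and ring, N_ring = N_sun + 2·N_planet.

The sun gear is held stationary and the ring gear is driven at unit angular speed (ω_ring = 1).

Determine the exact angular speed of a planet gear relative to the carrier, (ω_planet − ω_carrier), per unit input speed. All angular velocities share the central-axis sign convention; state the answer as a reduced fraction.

N_ring = 24 + 2·25 = 74
24(ω_s−ω_c) = −74(ω_r−ω_c),  ω_s=0, ω_r=1
24(0−ω_c) = −74(1−ω_c)  ⇒  98ω_c = 74  ⇒  ω_c = 37/49
sun–planet: 24·(0−37/49) = −25·(ω_p−ω_c)  ⇒  ω_p−ω_c = −(24/25)·(-37/49) = 888/1225

888/1225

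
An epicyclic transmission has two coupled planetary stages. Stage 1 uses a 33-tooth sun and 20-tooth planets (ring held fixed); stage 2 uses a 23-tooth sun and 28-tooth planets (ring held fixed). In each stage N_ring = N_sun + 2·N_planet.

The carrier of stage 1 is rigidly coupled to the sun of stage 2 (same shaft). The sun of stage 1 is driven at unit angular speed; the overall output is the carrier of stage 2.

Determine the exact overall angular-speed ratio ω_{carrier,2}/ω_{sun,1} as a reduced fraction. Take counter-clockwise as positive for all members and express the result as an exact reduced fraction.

253/3604

Stage 1: N_ring = 33 + 2·20 = 73
Stage 1: 33(ω_s−ω_c) = −73(ω_r−ω_c),  ω_r=0, ω_s=1
Stage 1: 33(1−ω_c) = −73(0−ω_c)  ⇒  106ω_c = 33  ⇒  ω_c = 33/106
  ⇒ ω_c¹/ω_s¹ = 33/106
Stage 2: N_ring = 23 + 2·28 = 79
Stage 2: 23(ω_s−ω_c) = −79(ω_r−ω_c),  ω_r=0, ω_s=1
Stage 2: 23(1−ω_c) = −79(0−ω_c)  ⇒  102ω_c = 23  ⇒  ω_c = 23/102
  ⇒ ω_c²/ω_s² = 23/102
Coupling ω_s² = ω_c¹ ⇒ overall = 33/106 × 23/102 = 253/3604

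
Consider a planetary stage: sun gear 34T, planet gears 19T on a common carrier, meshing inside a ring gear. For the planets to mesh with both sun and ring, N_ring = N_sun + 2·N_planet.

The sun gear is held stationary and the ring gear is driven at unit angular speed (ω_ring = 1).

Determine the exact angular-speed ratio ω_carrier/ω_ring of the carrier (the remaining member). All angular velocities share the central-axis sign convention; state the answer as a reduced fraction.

36/53

N_ring = 34 + 2·19 = 72
34(ω_s−ω_c) = −72(ω_r−ω_c),  ω_s=0, ω_r=1
34(0−ω_c) = −72(1−ω_c)  ⇒  106ω_c = 72  ⇒  ω_c = 36/53
ω_c/ω_r = 36/53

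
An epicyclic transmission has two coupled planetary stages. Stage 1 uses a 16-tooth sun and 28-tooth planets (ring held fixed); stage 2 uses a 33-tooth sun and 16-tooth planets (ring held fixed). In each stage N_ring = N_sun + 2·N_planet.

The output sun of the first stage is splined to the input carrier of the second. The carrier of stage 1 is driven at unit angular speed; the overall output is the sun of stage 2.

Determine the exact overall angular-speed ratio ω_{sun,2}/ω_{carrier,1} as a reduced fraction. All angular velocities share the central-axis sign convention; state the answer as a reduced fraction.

49/3

Stage 1: N_ring = 16 + 2·28 = 72
Stage 1: 16(ω_s−ω_c) = −72(ω_r−ω_c),  ω_r=0, ω_c=1
Stage 1: ω_s = 1 − (72/16)(0−1) = 11/2
  ⇒ ω_s¹/ω_c¹ = 11/2
Stage 2: N_ring = 33 + 2·16 = 65
Stage 2: 33(ω_s−ω_c) = −65(ω_r−ω_c),  ω_r=0, ω_c=1
Stage 2: ω_s = 1 − (65/33)(0−1) = 98/33
  ⇒ ω_s²/ω_c² = 98/33
Coupling ω_c² = ω_s¹ ⇒ overall = 11/2 × 98/33 = 49/3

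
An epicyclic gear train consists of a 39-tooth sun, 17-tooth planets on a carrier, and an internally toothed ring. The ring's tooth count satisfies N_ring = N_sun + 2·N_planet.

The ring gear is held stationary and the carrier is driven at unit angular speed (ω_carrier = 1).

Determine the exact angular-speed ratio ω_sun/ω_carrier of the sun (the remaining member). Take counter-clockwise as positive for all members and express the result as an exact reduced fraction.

112/39

N_ring = 39 + 2·17 = 73
39(ω_s−ω_c) = −73(ω_r−ω_c),  ω_r=0, ω_c=1
ω_s = 1 − (73/39)(0−1) = 112/39
ω_s/ω_c = 112/39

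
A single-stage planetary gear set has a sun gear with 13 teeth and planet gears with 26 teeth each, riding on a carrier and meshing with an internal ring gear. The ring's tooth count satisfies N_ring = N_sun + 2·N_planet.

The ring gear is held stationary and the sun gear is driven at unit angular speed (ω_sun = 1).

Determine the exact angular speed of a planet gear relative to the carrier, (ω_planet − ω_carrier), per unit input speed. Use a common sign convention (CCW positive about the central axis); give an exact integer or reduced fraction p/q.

N_ring = 13 + 2·26 = 65
13(ω_s−ω_c) = −65(ω_r−ω_c),  ω_r=0, ω_s=1
13(1−ω_c) = −65(0−ω_c)  ⇒  78ω_c = 13  ⇒  ω_c = 1/6
sun–planet: 13·(1−1/6) = −26·(ω_p−ω_c)  ⇒  ω_p−ω_c = −(13/26)·(5/6) = -5/12

-5/12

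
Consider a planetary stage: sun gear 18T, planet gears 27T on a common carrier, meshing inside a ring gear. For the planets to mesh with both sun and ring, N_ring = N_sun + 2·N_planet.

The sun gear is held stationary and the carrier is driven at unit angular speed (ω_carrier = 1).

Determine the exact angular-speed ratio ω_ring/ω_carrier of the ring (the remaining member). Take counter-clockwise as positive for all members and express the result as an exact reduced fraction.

N_ring = 18 + 2·27 = 72
18(ω_s−ω_c) = −72(ω_r−ω_c),  ω_s=0, ω_c=1
ω_r = 1 − (18/72)(0−1) = 5/4
ω_r/ω_c = 5/4

5/4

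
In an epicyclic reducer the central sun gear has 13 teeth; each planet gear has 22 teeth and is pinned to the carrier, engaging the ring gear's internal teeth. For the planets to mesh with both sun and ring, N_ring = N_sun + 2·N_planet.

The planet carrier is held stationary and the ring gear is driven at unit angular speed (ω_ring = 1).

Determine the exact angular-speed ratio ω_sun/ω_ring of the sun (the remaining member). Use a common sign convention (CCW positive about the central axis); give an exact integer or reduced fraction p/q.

-57/13

N_ring = 13 + 2·22 = 57
13(ω_s−ω_c) = −57(ω_r−ω_c),  ω_c=0, ω_r=1
ω_s = 0 − (57/13)(1−0) = -57/13
ω_s/ω_r = -57/13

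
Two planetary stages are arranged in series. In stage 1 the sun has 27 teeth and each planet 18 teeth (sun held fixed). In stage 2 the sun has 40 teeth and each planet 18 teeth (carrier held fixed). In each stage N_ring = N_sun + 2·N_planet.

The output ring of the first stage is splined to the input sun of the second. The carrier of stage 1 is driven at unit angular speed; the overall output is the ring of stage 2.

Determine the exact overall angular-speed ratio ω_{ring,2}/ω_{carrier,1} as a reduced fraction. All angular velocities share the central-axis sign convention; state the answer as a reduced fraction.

Stage 1: N_ring = 27 + 2·18 = 63
Stage 1: 27(ω_s−ω_c) = −63(ω_r−ω_c),  ω_s=0, ω_c=1
Stage 1: ω_r = 1 − (27/63)(0−1) = 10/7
  ⇒ ω_r¹/ω_c¹ = 10/7
Stage 2: N_ring = 40 + 2·18 = 76
Stage 2: 40(ω_s−ω_c) = −76(ω_r−ω_c),  ω_c=0, ω_s=1
Stage 2: ω_r = 0 − (40/76)(1−0) = -10/19
  ⇒ ω_r²/ω_s² = -10/19
Coupling ω_s² = ω_r¹ ⇒ overall = 10/7 × -10/19 = -100/133

-100/133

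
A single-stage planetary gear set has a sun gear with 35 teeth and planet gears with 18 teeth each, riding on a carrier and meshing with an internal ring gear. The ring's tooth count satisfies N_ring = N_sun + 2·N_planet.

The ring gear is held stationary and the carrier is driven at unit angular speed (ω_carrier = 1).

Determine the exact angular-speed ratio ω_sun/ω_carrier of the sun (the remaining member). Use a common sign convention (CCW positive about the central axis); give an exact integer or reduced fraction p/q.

106/35

N_ring = 35 + 2·18 = 71
35(ω_s−ω_c) = −71(ω_r−ω_c),  ω_r=0, ω_c=1
ω_s = 1 − (71/35)(0−1) = 106/35
ω_s/ω_c = 106/35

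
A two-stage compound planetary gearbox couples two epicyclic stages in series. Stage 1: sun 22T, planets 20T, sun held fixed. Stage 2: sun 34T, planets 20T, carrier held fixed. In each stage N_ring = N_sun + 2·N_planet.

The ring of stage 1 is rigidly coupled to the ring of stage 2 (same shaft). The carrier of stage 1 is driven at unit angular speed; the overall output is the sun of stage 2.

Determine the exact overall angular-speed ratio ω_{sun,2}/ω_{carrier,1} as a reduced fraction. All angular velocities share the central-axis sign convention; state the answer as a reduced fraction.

Stage 1: N_ring = 22 + 2·20 = 62
Stage 1: 22(ω_s−ω_c) = −62(ω_r−ω_c),  ω_s=0, ω_c=1
Stage 1: ω_r = 1 − (22/62)(0−1) = 42/31
  ⇒ ω_r¹/ω_c¹ = 42/31
Stage 2: N_ring = 34 + 2·20 = 74
Stage 2: 34(ω_s−ω_c) = −74(ω_r−ω_c),  ω_c=0, ω_r=1
Stage 2: ω_s = 0 − (74/34)(1−0) = -37/17
  ⇒ ω_s²/ω_r² = -37/17
Coupling ω_r² = ω_r¹ ⇒ overall = 42/31 × -37/17 = -1554/527

-1554/527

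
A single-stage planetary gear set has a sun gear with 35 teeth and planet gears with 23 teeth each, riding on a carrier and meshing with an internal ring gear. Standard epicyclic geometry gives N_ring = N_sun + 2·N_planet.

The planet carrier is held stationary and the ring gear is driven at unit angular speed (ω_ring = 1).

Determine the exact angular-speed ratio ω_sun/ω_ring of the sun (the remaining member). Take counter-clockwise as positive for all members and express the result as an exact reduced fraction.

N_ring = 35 + 2·23 = 81
35(ω_s−ω_c) = −81(ω_r−ω_c),  ω_c=0, ω_r=1
ω_s = 0 − (81/35)(1−0) = -81/35
ω_s/ω_r = -81/35

-81/35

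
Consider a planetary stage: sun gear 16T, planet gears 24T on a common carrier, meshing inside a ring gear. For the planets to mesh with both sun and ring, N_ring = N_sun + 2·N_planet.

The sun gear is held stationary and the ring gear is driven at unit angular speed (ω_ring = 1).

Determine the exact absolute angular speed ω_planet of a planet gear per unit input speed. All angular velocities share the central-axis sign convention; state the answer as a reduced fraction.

4/3

N_ring = 16 + 2·24 = 64
16(ω_s−ω_c) = −64(ω_r−ω_c),  ω_s=0, ω_r=1
16(0−ω_c) = −64(1−ω_c)  ⇒  80ω_c = 64  ⇒  ω_c = 4/5
sun–planet: 16·(0−4/5) = −24·(ω_p−ω_c)  ⇒  ω_p−ω_c = −(16/24)·(-4/5) = 8/15
ω_p = 4/5 + 8/15 = 4/3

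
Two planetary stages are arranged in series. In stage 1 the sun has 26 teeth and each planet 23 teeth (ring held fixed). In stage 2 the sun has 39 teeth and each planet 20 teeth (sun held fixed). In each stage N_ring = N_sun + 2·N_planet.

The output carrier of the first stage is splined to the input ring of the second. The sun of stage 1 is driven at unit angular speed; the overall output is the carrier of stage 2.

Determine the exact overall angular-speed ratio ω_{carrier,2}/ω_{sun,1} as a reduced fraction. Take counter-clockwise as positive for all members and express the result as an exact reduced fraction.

1027/5782

Stage 1: N_ring = 26 + 2·23 = 72
Stage 1: 26(ω_s−ω_c) = −72(ω_r−ω_c),  ω_r=0, ω_s=1
Stage 1: 26(1−ω_c) = −72(0−ω_c)  ⇒  98ω_c = 26  ⇒  ω_c = 13/49
  ⇒ ω_c¹/ω_s¹ = 13/49
Stage 2: N_ring = 39 + 2·20 = 79
Stage 2: 39(ω_s−ω_c) = −79(ω_r−ω_c),  ω_s=0, ω_r=1
Stage 2: 39(0−ω_c) = −79(1−ω_c)  ⇒  118ω_c = 79  ⇒  ω_c = 79/118
  ⇒ ω_c²/ω_r² = 79/118
Coupling ω_r² = ω_c¹ ⇒ overall = 13/49 × 79/118 = 1027/5782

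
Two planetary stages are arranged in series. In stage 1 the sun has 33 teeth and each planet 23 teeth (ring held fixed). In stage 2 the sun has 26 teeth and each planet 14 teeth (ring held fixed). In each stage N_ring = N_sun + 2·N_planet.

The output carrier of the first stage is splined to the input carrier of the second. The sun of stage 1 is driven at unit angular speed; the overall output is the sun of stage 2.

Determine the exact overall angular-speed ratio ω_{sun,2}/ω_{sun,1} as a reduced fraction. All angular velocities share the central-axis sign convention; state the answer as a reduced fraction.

165/182

Stage 1: N_ring = 33 + 2·23 = 79
Stage 1: 33(ω_s−ω_c) = −79(ω_r−ω_c),  ω_r=0, ω_s=1
Stage 1: 33(1−ω_c) = −79(0−ω_c)  ⇒  112ω_c = 33  ⇒  ω_c = 33/112
  ⇒ ω_c¹/ω_s¹ = 33/112
Stage 2: N_ring = 26 + 2·14 = 54
Stage 2: 26(ω_s−ω_c) = −54(ω_r−ω_c),  ω_r=0, ω_c=1
Stage 2: ω_s = 1 − (54/26)(0−1) = 40/13
  ⇒ ω_s²/ω_c² = 40/13
Coupling ω_c² = ω_c¹ ⇒ overall = 33/112 × 40/13 = 165/182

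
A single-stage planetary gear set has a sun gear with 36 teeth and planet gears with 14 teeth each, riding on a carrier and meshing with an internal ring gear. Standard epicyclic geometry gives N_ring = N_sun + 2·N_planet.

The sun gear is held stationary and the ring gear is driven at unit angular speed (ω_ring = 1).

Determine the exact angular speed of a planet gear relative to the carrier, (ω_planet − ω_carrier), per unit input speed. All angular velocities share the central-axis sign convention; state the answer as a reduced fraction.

288/175

N_ring = 36 + 2·14 = 64
36(ω_s−ω_c) = −64(ω_r−ω_c),  ω_s=0, ω_r=1
36(0−ω_c) = −64(1−ω_c)  ⇒  100ω_c = 64  ⇒  ω_c = 16/25
sun–planet: 36·(0−16/25) = −14·(ω_p−ω_c)  ⇒  ω_p−ω_c = −(36/14)·(-16/25) = 288/175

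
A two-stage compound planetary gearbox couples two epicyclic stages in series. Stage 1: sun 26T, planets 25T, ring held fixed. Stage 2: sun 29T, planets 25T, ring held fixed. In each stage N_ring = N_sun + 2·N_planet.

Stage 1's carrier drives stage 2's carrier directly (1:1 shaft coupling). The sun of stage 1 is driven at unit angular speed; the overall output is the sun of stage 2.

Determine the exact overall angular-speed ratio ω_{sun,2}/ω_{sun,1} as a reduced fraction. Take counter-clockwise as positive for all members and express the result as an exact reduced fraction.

Stage 1: N_ring = 26 + 2·25 = 76
Stage 1: 26(ω_s−ω_c) = −76(ω_r−ω_c),  ω_r=0, ω_s=1
Stage 1: 26(1−ω_c) = −76(0−ω_c)  ⇒  102ω_c = 26  ⇒  ω_c = 13/51
  ⇒ ω_c¹/ω_s¹ = 13/51
Stage 2: N_ring = 29 + 2·25 = 79
Stage 2: 29(ω_s−ω_c) = −79(ω_r−ω_c),  ω_r=0, ω_c=1
Stage 2: ω_s = 1 − (79/29)(0−1) = 108/29
  ⇒ ω_s²/ω_c² = 108/29
Coupling ω_c² = ω_c¹ ⇒ overall = 13/51 × 108/29 = 468/493

468/493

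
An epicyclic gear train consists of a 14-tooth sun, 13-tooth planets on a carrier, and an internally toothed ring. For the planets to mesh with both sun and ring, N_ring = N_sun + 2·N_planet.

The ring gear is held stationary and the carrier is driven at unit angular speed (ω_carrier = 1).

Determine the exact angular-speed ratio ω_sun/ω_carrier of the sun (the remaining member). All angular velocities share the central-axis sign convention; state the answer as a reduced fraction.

27/7

N_ring = 14 + 2·13 = 40
14(ω_s−ω_c) = −40(ω_r−ω_c),  ω_r=0, ω_c=1
ω_s = 1 − (40/14)(0−1) = 27/7
ω_s/ω_c = 27/7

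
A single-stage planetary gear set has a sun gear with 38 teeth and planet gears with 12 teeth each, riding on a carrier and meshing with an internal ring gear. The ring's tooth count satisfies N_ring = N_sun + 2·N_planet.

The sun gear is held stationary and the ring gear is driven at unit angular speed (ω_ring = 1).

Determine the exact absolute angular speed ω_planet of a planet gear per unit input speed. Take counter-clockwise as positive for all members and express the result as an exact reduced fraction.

31/12

N_ring = 38 + 2·12 = 62
38(ω_s−ω_c) = −62(ω_r−ω_c),  ω_s=0, ω_r=1
38(0−ω_c) = −62(1−ω_c)  ⇒  100ω_c = 62  ⇒  ω_c = 31/50
sun–planet: 38·(0−31/50) = −12·(ω_p−ω_c)  ⇒  ω_p−ω_c = −(38/12)·(-31/50) = 589/300
ω_p = 31/50 + 589/300 = 31/12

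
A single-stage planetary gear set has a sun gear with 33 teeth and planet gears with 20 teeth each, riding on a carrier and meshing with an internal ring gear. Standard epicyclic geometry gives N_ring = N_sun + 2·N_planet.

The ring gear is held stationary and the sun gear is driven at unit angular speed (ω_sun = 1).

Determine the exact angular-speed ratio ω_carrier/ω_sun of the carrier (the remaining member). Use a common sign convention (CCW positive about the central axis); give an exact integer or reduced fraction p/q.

N_ring = 33 + 2·20 = 73
33(ω_s−ω_c) = −73(ω_r−ω_c),  ω_r=0, ω_s=1
33(1−ω_c) = −73(0−ω_c)  ⇒  106ω_c = 33  ⇒  ω_c = 33/106
ω_c/ω_s = 33/106

33/106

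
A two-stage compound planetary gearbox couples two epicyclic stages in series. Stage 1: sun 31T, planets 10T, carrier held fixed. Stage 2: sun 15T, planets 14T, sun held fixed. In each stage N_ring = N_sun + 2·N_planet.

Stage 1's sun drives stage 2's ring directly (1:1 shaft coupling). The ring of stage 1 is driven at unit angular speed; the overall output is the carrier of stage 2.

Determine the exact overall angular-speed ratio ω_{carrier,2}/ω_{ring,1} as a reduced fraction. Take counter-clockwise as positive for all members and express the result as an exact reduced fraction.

Stage 1: N_ring = 31 + 2·10 = 51
Stage 1: 31(ω_s−ω_c) = −51(ω_r−ω_c),  ω_c=0, ω_r=1
Stage 1: ω_s = 0 − (51/31)(1−0) = -51/31
  ⇒ ω_s¹/ω_r¹ = -51/31
Stage 2: N_ring = 15 + 2·14 = 43
Stage 2: 15(ω_s−ω_c) = −43(ω_r−ω_c),  ω_s=0, ω_r=1
Stage 2: 15(0−ω_c) = −43(1−ω_c)  ⇒  58ω_c = 43  ⇒  ω_c = 43/58
  ⇒ ω_c²/ω_r² = 43/58
Coupling ω_r² = ω_s¹ ⇒ overall = -51/31 × 43/58 = -2193/1798

-2193/1798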